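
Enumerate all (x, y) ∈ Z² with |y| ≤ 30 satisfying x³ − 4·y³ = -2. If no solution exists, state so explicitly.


The equation is x³ - 4y³ = -2. For fixed y, x³ = 4·y³ − 2, so a solution requires the RHS to be a perfect cube.
Strategy: iterate y from -30 to 30, compute RHS = 4·y³ − 2, and check whether it is a (positive or negative) perfect cube.
Check small values of y:
  y = 0: RHS = -2 is not a perfect cube.
  y = 1: RHS = 2 is not a perfect cube.
  y = -1: RHS = -6 is not a perfect cube.
  y = 2: RHS = 30 is not a perfect cube.
  y = -2: RHS = -34 is not a perfect cube.
  y = 3: RHS = 106 is not a perfect cube.
  y = -3: RHS = -110 is not a perfect cube.
Continuing the search up to |y| = 30 finds no solutions either.
No (x, y) in the scanned range satisfies the equation.

No integer solutions with |y| ≤ 30.


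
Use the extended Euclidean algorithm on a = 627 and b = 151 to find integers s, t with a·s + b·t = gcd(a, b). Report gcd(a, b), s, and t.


Euclidean algorithm on (627, 151) — divide until remainder is 0:
  627 = 4 · 151 + 23
  151 = 6 · 23 + 13
  23 = 1 · 13 + 10
  13 = 1 · 10 + 3
  10 = 3 · 3 + 1
  3 = 3 · 1 + 0
gcd(627, 151) = 1.
Track Bezout coefficients alongside the remainders: start with r₀ = 627 = a·1 + b·0 (s = 1, t = 0) and r₁ = 151 = a·0 + b·1 (s = 0, t = 1); each new remainder r_{k+1} = r_{k-1} − q_k·r_k inherits s_{k+1} = s_{k-1} − q_k·s_k, t_{k+1} = t_{k-1} − q_k·t_k, so r_k = a·s_k + b·t_k at every step:
  q = 4: r = 23, s = 1 − 4·0 = 1, t = 0 − 4·1 = -4  (check: 627·1 + 151·(-4) = 23)
  q = 6: r = 13, s = 0 − 6·1 = -6, t = 1 − 6·(-4) = 25  (check: 627·(-6) + 151·25 = 13)
  q = 1: r = 10, s = 1 − 1·(-6) = 7, t = -4 − 1·25 = -29  (check: 627·7 + 151·(-29) = 10)
  q = 1: r = 3, s = -6 − 1·7 = -13, t = 25 − 1·(-29) = 54  (check: 627·(-13) + 151·54 = 3)
  q = 3: r = 1, s = 7 − 3·(-13) = 46, t = -29 − 3·54 = -191  (check: 627·46 + 151·(-191) = 1)
The row with r = 1 (the gcd) gives the Bezout coefficients s = 46, t = -191.
Result: 627 · (46) + 151 · (-191) = 1.

gcd(627, 151) = 1; s = 46, t = -191 (check: 627·46 + 151·(-191) = 1).


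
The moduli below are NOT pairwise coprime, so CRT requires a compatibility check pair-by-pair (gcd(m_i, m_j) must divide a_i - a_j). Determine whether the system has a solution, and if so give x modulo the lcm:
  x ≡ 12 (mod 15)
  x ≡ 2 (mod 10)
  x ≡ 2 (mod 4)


Moduli 15, 10, 4 are not pairwise coprime, so CRT works modulo lcm(m_i) when all pairwise compatibility conditions hold.
Pairwise compatibility: gcd(m_i, m_j) must divide a_i - a_j for every pair.
Merge one congruence at a time:
  Start: x ≡ 12 (mod 15).
  Combine with x ≡ 2 (mod 10): gcd(15, 10) = 5; 2 - 12 = -10, which IS divisible by 5, so compatible.
    Write x = 12 + 15·t and substitute into x ≡ 2 (mod 10): 15·t ≡ 2 − 12 = -10 (mod 10).
    Divide the congruence (and modulus) by g = 5: 3·t ≡ -2 (mod 2).
    Reduce coefficients mod 2: 1·t ≡ 0 (mod 2).
    So t ≡ 0 (mod 2).
    Then x = 12 + 15·0 = 12, valid modulo lcm(15, 10) = 30: x ≡ 12 (mod 30).
  Combine with x ≡ 2 (mod 4): gcd(30, 4) = 2; 2 - 12 = -10, which IS divisible by 2, so compatible.
    Write x = 12 + 30·t and substitute into x ≡ 2 (mod 4): 30·t ≡ 2 − 12 = -10 (mod 4).
    Divide the congruence (and modulus) by g = 2: 15·t ≡ -5 (mod 2).
    Reduce coefficients mod 2: 1·t ≡ 1 (mod 2).
    So t ≡ 1 (mod 2).
    Then x = 12 + 30·1 = 42, valid modulo lcm(30, 4) = 60: x ≡ 42 (mod 60).
Verify: 42 mod 15 = 12, 42 mod 10 = 2, 42 mod 4 = 2.

x ≡ 42 (mod 60).


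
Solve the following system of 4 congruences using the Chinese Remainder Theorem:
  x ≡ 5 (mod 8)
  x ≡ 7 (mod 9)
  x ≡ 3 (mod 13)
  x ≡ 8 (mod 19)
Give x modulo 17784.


Product of moduli M = 8 · 9 · 13 · 19 = 17784.
Merge one congruence at a time:
  Start: x ≡ 5 (mod 8).
  Combine with x ≡ 7 (mod 9); new modulus lcm = 72.
    Write x = 5 + 8·t and substitute into x ≡ 7 (mod 9): 8·t ≡ 7 − 5 = 2 (mod 9).
    The inverse of 8 mod 9 is 8 (since 8·8 = 64 = 7·9 + 1), so t ≡ 8·2 = 16 ≡ 7 (mod 9).
    Then x = 5 + 8·7 = 61, valid modulo lcm(8, 9) = 72: x ≡ 61 (mod 72).
  Combine with x ≡ 3 (mod 13); new modulus lcm = 936.
    Write x = 61 + 72·t and substitute into x ≡ 3 (mod 13): 72·t ≡ 3 − 61 = -58 (mod 13).
    Reduce coefficients mod 13: 7·t ≡ 7 (mod 13).
    The inverse of 7 mod 13 is 2 (since 7·2 = 14 = 1·13 + 1), so t ≡ 2·7 = 14 ≡ 1 (mod 13).
    Then x = 61 + 72·1 = 133, valid modulo lcm(72, 13) = 936: x ≡ 133 (mod 936).
  Combine with x ≡ 8 (mod 19); new modulus lcm = 17784.
    Write x = 133 + 936·t and substitute into x ≡ 8 (mod 19): 936·t ≡ 8 − 133 = -125 (mod 19).
    Reduce coefficients mod 19: 5·t ≡ 8 (mod 19).
    The inverse of 5 mod 19 is 4 (since 5·4 = 20 = 1·19 + 1), so t ≡ 4·8 = 32 ≡ 13 (mod 19).
    Then x = 133 + 936·13 = 12301, valid modulo lcm(936, 19) = 17784: x ≡ 12301 (mod 17784).
Verify against each original: 12301 mod 8 = 5, 12301 mod 9 = 7, 12301 mod 13 = 3, 12301 mod 19 = 8.

x ≡ 12301 (mod 17784).


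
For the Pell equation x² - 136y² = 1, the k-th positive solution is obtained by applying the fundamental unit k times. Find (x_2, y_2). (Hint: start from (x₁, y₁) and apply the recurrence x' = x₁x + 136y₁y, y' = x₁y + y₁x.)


Step 1: Find the fundamental solution (x₁, y₁) of x² - 136y² = 1.
  Expand √136 as a continued fraction. a₀ = ⌊√136⌋ = 11; iterate m_{k+1} = d_k·a_k − m_k, d_{k+1} = (136 − m_{k+1}²)/d_k, a_{k+1} = ⌊(a₀ + m_{k+1})/d_{k+1}⌋ (starting m₀ = 0, d₀ = 1), with convergents p_k = a_k·p_{k-1} + p_{k-2}, q_k = a_k·q_{k-1} + q_{k-2} (p₋₁ = 1, q₋₁ = 0):
  k = 0: a₀ = 11; p₀/q₀ = 11/1; p₀² − 136·q₀² = 121 − 136 = -15.
  k = 1: m = 11, d = 15, a = ⌊(11 + 11)/15⌋ = 1; p/q = (1·11 + 1)/(1·1 + 0) = 12/1; p² − 136·q² = 144 − 136 = 8.
  k = 2: m = 4, d = 8, a = ⌊(11 + 4)/8⌋ = 1; p/q = (1·12 + 11)/(1·1 + 1) = 23/2; p² − 136·q² = 529 − 544 = -15.
  k = 3: m = 4, d = 15, a = ⌊(11 + 4)/15⌋ = 1; p/q = (1·23 + 12)/(1·2 + 1) = 35/3; p² − 136·q² = 1225 − 1224 = 1.
  The first convergent with p² − 136·q² = 1 gives the fundamental solution (x₁, y₁) = (35, 3).
Step 2: Apply the recurrence (x_{n+1}, y_{n+1}) = (x₁x_n + 136y₁y_n, x₁y_n + y₁x_n) repeatedly.
  From (x_1, y_1) = (35, 3): x_2 = 35·35 + 136·3·3 = 2449; y_2 = 35·3 + 3·35 = 210.
Step 3: Verify x_2² - 136·y_2² = 5997601 - 5997600 = 1 (should be 1). ✓

(x_1, y_1) = (35, 3); (x_2, y_2) = (2449, 210).


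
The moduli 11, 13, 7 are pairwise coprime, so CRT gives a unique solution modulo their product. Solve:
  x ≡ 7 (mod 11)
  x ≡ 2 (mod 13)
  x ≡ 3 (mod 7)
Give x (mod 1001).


Moduli 11, 13, 7 are pairwise coprime; by CRT there is a unique solution modulo M = 11 · 13 · 7 = 1001.
Solve pairwise, accumulating the modulus:
  Start with x ≡ 7 (mod 11).
  Combine with x ≡ 2 (mod 13): since gcd(11, 13) = 1, we get a unique residue mod 143.
    Write x = 7 + 11·t and substitute into x ≡ 2 (mod 13): 11·t ≡ 2 − 7 = -5 (mod 13).
    Reduce coefficients mod 13: 11·t ≡ 8 (mod 13).
    The inverse of 11 mod 13 is 6 (since 11·6 = 66 = 5·13 + 1), so t ≡ 6·8 = 48 ≡ 9 (mod 13).
    Then x = 7 + 11·9 = 106, valid modulo lcm(11, 13) = 143: x ≡ 106 (mod 143).
  Combine with x ≡ 3 (mod 7): since gcd(143, 7) = 1, we get a unique residue mod 1001.
    Write x = 106 + 143·t and substitute into x ≡ 3 (mod 7): 143·t ≡ 3 − 106 = -103 (mod 7).
    Reduce coefficients mod 7: 3·t ≡ 2 (mod 7).
    The inverse of 3 mod 7 is 5 (since 3·5 = 15 = 2·7 + 1), so t ≡ 5·2 = 10 ≡ 3 (mod 7).
    Then x = 106 + 143·3 = 535, valid modulo lcm(143, 7) = 1001: x ≡ 535 (mod 1001).
Verify: 535 mod 11 = 7 ✓, 535 mod 13 = 2 ✓, 535 mod 7 = 3 ✓.

x ≡ 535 (mod 1001).


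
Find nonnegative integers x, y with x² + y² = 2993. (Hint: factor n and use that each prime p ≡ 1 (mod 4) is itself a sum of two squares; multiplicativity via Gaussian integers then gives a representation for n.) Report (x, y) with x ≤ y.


Step 1: Factor n = 2993 = 41 · 73.
Step 2: Check the mod-4 condition on each prime factor: 41 ≡ 1 (mod 4), exponent 1; 73 ≡ 1 (mod 4), exponent 1.
All primes ≡ 3 (mod 4) appear to even exponent (or don't appear), so by the two-squares theorem n IS expressible as a sum of two squares.
Step 3: Build a representation. Here n = 41 · 73 is a product of primes ≡ 1 (mod 4). Each prime p ≡ 1 (mod 4) is itself a sum of two squares; find a² by testing p − a² for a perfect square:
  41: 41 − 1² = 40, 41 − 2² = 37, 41 − 3² = 32, 41 − 4² = 25 = 5² ⇒ 41 = 4² + 5².
  73: 73 − 1² = 72, 73 − 2² = 69, 73 − 3² = 64 = 8² ⇒ 73 = 3² + 8².
  Combine using the Brahmagupta–Fibonacci identity (a² + b²)(c² + d²) = (ac − bd)² + (ad + bc)² = (ac + bd)² + (ad − bc)²:
  41 · 73 = 2993: from (4² + 5²)(3² + 8²), take (4·3 − 5·8, 4·8 + 5·3) = (12 − 40, 32 + 15) = (-28, 47); dropping signs (only squares matter) gives (28, 47); check 28² + 47² = 784 + 2209 = 2993 ✓.
Step 4: Order so x ≤ y and verify: 28² + 47² = 784 + 2209 = 2993 = n. ✓

n = 2993 = 28² + 47² (one valid representation with x ≤ y).


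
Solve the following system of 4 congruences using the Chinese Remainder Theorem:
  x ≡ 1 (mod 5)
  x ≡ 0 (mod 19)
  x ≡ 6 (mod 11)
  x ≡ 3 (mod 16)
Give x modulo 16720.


Product of moduli M = 5 · 19 · 11 · 16 = 16720.
Merge one congruence at a time:
  Start: x ≡ 1 (mod 5).
  Combine with x ≡ 0 (mod 19); new modulus lcm = 95.
    Write x = 1 + 5·t and substitute into x ≡ 0 (mod 19): 5·t ≡ 0 − 1 = -1 (mod 19).
    Reduce coefficients mod 19: 5·t ≡ 18 (mod 19).
    The inverse of 5 mod 19 is 4 (since 5·4 = 20 = 1·19 + 1), so t ≡ 4·18 = 72 ≡ 15 (mod 19).
    Then x = 1 + 5·15 = 76, valid modulo lcm(5, 19) = 95: x ≡ 76 (mod 95).
  Combine with x ≡ 6 (mod 11); new modulus lcm = 1045.
    Write x = 76 + 95·t and substitute into x ≡ 6 (mod 11): 95·t ≡ 6 − 76 = -70 (mod 11).
    Reduce coefficients mod 11: 7·t ≡ 7 (mod 11).
    The inverse of 7 mod 11 is 8 (since 7·8 = 56 = 5·11 + 1), so t ≡ 8·7 = 56 ≡ 1 (mod 11).
    Then x = 76 + 95·1 = 171, valid modulo lcm(95, 11) = 1045: x ≡ 171 (mod 1045).
  Combine with x ≡ 3 (mod 16); new modulus lcm = 16720.
    Write x = 171 + 1045·t and substitute into x ≡ 3 (mod 16): 1045·t ≡ 3 − 171 = -168 (mod 16).
    Reduce coefficients mod 16: 5·t ≡ 8 (mod 16).
    The inverse of 5 mod 16 is 13 (since 5·13 = 65 = 4·16 + 1), so t ≡ 13·8 = 104 ≡ 8 (mod 16).
    Then x = 171 + 1045·8 = 8531, valid modulo lcm(1045, 16) = 16720: x ≡ 8531 (mod 16720).
Verify against each original: 8531 mod 5 = 1, 8531 mod 19 = 0, 8531 mod 11 = 6, 8531 mod 16 = 3.

x ≡ 8531 (mod 16720).


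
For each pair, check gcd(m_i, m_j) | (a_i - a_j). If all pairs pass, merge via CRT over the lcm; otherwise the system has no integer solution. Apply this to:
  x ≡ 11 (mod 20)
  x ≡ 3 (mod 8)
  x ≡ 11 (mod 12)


Moduli 20, 8, 12 are not pairwise coprime, so CRT works modulo lcm(m_i) when all pairwise compatibility conditions hold.
Pairwise compatibility: gcd(m_i, m_j) must divide a_i - a_j for every pair.
Merge one congruence at a time:
  Start: x ≡ 11 (mod 20).
  Combine with x ≡ 3 (mod 8): gcd(20, 8) = 4; 3 - 11 = -8, which IS divisible by 4, so compatible.
    Write x = 11 + 20·t and substitute into x ≡ 3 (mod 8): 20·t ≡ 3 − 11 = -8 (mod 8).
    Divide the congruence (and modulus) by g = 4: 5·t ≡ -2 (mod 2).
    Reduce coefficients mod 2: 1·t ≡ 0 (mod 2).
    So t ≡ 0 (mod 2).
    Then x = 11 + 20·0 = 11, valid modulo lcm(20, 8) = 40: x ≡ 11 (mod 40).
  Combine with x ≡ 11 (mod 12): gcd(40, 12) = 4; 11 - 11 = 0, which IS divisible by 4, so compatible.
    Write x = 11 + 40·t and substitute into x ≡ 11 (mod 12): 40·t ≡ 11 − 11 = 0 (mod 12).
    Divide the congruence (and modulus) by g = 4: 10·t ≡ 0 (mod 3).
    Reduce coefficients mod 3: 1·t ≡ 0 (mod 3).
    So t ≡ 0 (mod 3).
    Then x = 11 + 40·0 = 11, valid modulo lcm(40, 12) = 120: x ≡ 11 (mod 120).
Verify: 11 mod 20 = 11, 11 mod 8 = 3, 11 mod 12 = 11.

x ≡ 11 (mod 120).


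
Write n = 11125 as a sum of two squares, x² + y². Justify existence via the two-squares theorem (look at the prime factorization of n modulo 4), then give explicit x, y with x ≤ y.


Step 1: Factor n = 11125 = 5^3 · 89.
Step 2: Check the mod-4 condition on each prime factor: 5 ≡ 1 (mod 4), exponent 3; 89 ≡ 1 (mod 4), exponent 1.
All primes ≡ 3 (mod 4) appear to even exponent (or don't appear), so by the two-squares theorem n IS expressible as a sum of two squares.
Step 3: Build a representation. Group n = k² · m with k = 5 and m = 5 · 89 = 445 (a product of primes ≡ 1 (mod 4)); a representation of m scales to one of n via (k·x)² + (k·y)² = k²(x² + y²). Each prime p ≡ 1 (mod 4) is itself a sum of two squares; find a² by testing p − a² for a perfect square:
  5: 5 − 1² = 4 = 2² ⇒ 5 = 1² + 2².
  89: 89 − 1² = 88, 89 − 2² = 85, 89 − 3² = 80, 89 − 4² = 73, 89 − 5² = 64 = 8² ⇒ 89 = 5² + 8².
  Combine using the Brahmagupta–Fibonacci identity (a² + b²)(c² + d²) = (ac − bd)² + (ad + bc)² = (ac + bd)² + (ad − bc)²:
  5 · 89 = 445: from (1² + 2²)(5² + 8²), take (1·5 − 2·8, 1·8 + 2·5) = (5 − 16, 8 + 10) = (-11, 18); dropping signs (only squares matter) gives (11, 18); check 11² + 18² = 121 + 324 = 445 ✓.
  Scale by k = 5: (5·11, 5·18) = (55, 90).
Step 4: Order so x ≤ y and verify: 55² + 90² = 3025 + 8100 = 11125 = n. ✓

n = 11125 = 55² + 90² (one valid representation with x ≤ y).


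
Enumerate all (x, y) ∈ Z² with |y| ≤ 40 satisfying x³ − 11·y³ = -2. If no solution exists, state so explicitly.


The equation is x³ - 11y³ = -2. For fixed y, x³ = 11·y³ − 2, so a solution requires the RHS to be a perfect cube.
Strategy: iterate y from -40 to 40, compute RHS = 11·y³ − 2, and check whether it is a (positive or negative) perfect cube.
Check small values of y:
  y = 0: RHS = -2 is not a perfect cube.
  y = 1: RHS = 9 is not a perfect cube.
  y = -1: RHS = -13 is not a perfect cube.
  y = 2: RHS = 86 is not a perfect cube.
  y = -2: RHS = -90 is not a perfect cube.
  y = 3: RHS = 295 is not a perfect cube.
  y = -3: RHS = -299 is not a perfect cube.
Continuing the search up to |y| = 40 finds no solutions either.
No (x, y) in the scanned range satisfies the equation.

No integer solutions with |y| ≤ 40.


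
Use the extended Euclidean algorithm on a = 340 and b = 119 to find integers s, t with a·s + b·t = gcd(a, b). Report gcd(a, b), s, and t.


Euclidean algorithm on (340, 119) — divide until remainder is 0:
  340 = 2 · 119 + 102
  119 = 1 · 102 + 17
  102 = 6 · 17 + 0
gcd(340, 119) = 17.
Track Bezout coefficients alongside the remainders: start with r₀ = 340 = a·1 + b·0 (s = 1, t = 0) and r₁ = 119 = a·0 + b·1 (s = 0, t = 1); each new remainder r_{k+1} = r_{k-1} − q_k·r_k inherits s_{k+1} = s_{k-1} − q_k·s_k, t_{k+1} = t_{k-1} − q_k·t_k, so r_k = a·s_k + b·t_k at every step:
  q = 2: r = 102, s = 1 − 2·0 = 1, t = 0 − 2·1 = -2  (check: 340·1 + 119·(-2) = 102)
  q = 1: r = 17, s = 0 − 1·1 = -1, t = 1 − 1·(-2) = 3  (check: 340·(-1) + 119·3 = 17)
The row with r = 17 (the gcd) gives the Bezout coefficients s = -1, t = 3.
Result: 340 · (-1) + 119 · (3) = 17.

gcd(340, 119) = 17; s = -1, t = 3 (check: 340·(-1) + 119·3 = 17).


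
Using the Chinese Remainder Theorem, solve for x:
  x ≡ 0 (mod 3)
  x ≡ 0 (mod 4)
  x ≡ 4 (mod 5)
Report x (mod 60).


Moduli 3, 4, 5 are pairwise coprime; by CRT there is a unique solution modulo M = 3 · 4 · 5 = 60.
Solve pairwise, accumulating the modulus:
  Start with x ≡ 0 (mod 3).
  Combine with x ≡ 0 (mod 4): since gcd(3, 4) = 1, we get a unique residue mod 12.
    Write x = 0 + 3·t and substitute into x ≡ 0 (mod 4): 3·t ≡ 0 − 0 = 0 (mod 4).
    The inverse of 3 mod 4 is 3 (since 3·3 = 9 = 2·4 + 1), so t ≡ 3·0 = 0 ≡ 0 (mod 4).
    Then x = 0 + 3·0 = 0, valid modulo lcm(3, 4) = 12: x ≡ 0 (mod 12).
  Combine with x ≡ 4 (mod 5): since gcd(12, 5) = 1, we get a unique residue mod 60.
    Write x = 0 + 12·t and substitute into x ≡ 4 (mod 5): 12·t ≡ 4 − 0 = 4 (mod 5).
    Reduce coefficients mod 5: 2·t ≡ 4 (mod 5).
    The inverse of 2 mod 5 is 3 (since 2·3 = 6 = 1·5 + 1), so t ≡ 3·4 = 12 ≡ 2 (mod 5).
    Then x = 0 + 12·2 = 24, valid modulo lcm(12, 5) = 60: x ≡ 24 (mod 60).
Verify: 24 mod 3 = 0 ✓, 24 mod 4 = 0 ✓, 24 mod 5 = 4 ✓.

x ≡ 24 (mod 60).


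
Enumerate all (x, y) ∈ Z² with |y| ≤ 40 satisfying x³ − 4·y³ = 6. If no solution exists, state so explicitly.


The equation is x³ - 4y³ = 6. For fixed y, x³ = 4·y³ + 6, so a solution requires the RHS to be a perfect cube.
Strategy: iterate y from -40 to 40, compute RHS = 4·y³ + 6, and check whether it is a (positive or negative) perfect cube.
Check small values of y:
  y = 0: RHS = 6 is not a perfect cube.
  y = 1: RHS = 10 is not a perfect cube.
  y = -1: RHS = 2 is not a perfect cube.
  y = 2: RHS = 38 is not a perfect cube.
  y = -2: RHS = -26 is not a perfect cube.
  y = 3: RHS = 114 is not a perfect cube.
  y = -3: RHS = -102 is not a perfect cube.
Continuing the search up to |y| = 40 finds no solutions either.
No (x, y) in the scanned range satisfies the equation.

No integer solutions with |y| ≤ 40.


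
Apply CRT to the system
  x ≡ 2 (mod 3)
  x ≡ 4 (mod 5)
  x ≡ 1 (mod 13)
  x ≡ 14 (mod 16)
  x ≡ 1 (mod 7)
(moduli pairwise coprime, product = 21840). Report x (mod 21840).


Product of moduli M = 3 · 5 · 13 · 16 · 7 = 21840.
Merge one congruence at a time:
  Start: x ≡ 2 (mod 3).
  Combine with x ≡ 4 (mod 5); new modulus lcm = 15.
    Write x = 2 + 3·t and substitute into x ≡ 4 (mod 5): 3·t ≡ 4 − 2 = 2 (mod 5).
    The inverse of 3 mod 5 is 2 (since 3·2 = 6 = 1·5 + 1), so t ≡ 2·2 = 4 ≡ 4 (mod 5).
    Then x = 2 + 3·4 = 14, valid modulo lcm(3, 5) = 15: x ≡ 14 (mod 15).
  Combine with x ≡ 1 (mod 13); new modulus lcm = 195.
    Write x = 14 + 15·t and substitute into x ≡ 1 (mod 13): 15·t ≡ 1 − 14 = -13 (mod 13).
    Reduce coefficients mod 13: 2·t ≡ 0 (mod 13).
    The inverse of 2 mod 13 is 7 (since 2·7 = 14 = 1·13 + 1), so t ≡ 7·0 = 0 ≡ 0 (mod 13).
    Then x = 14 + 15·0 = 14, valid modulo lcm(15, 13) = 195: x ≡ 14 (mod 195).
  Combine with x ≡ 14 (mod 16); new modulus lcm = 3120.
    Write x = 14 + 195·t and substitute into x ≡ 14 (mod 16): 195·t ≡ 14 − 14 = 0 (mod 16).
    Reduce coefficients mod 16: 3·t ≡ 0 (mod 16).
    The inverse of 3 mod 16 is 11 (since 3·11 = 33 = 2·16 + 1), so t ≡ 11·0 = 0 ≡ 0 (mod 16).
    Then x = 14 + 195·0 = 14, valid modulo lcm(195, 16) = 3120: x ≡ 14 (mod 3120).
  Combine with x ≡ 1 (mod 7); new modulus lcm = 21840.
    Write x = 14 + 3120·t and substitute into x ≡ 1 (mod 7): 3120·t ≡ 1 − 14 = -13 (mod 7).
    Reduce coefficients mod 7: 5·t ≡ 1 (mod 7).
    The inverse of 5 mod 7 is 3 (since 5·3 = 15 = 2·7 + 1), so t ≡ 3·1 = 3 ≡ 3 (mod 7).
    Then x = 14 + 3120·3 = 9374, valid modulo lcm(3120, 7) = 21840: x ≡ 9374 (mod 21840).
Verify against each original: 9374 mod 3 = 2, 9374 mod 5 = 4, 9374 mod 13 = 1, 9374 mod 16 = 14, 9374 mod 7 = 1.

x ≡ 9374 (mod 21840).


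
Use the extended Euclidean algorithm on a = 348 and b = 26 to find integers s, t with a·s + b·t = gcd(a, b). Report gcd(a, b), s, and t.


Euclidean algorithm on (348, 26) — divide until remainder is 0:
  348 = 13 · 26 + 10
  26 = 2 · 10 + 6
  10 = 1 · 6 + 4
  6 = 1 · 4 + 2
  4 = 2 · 2 + 0
gcd(348, 26) = 2.
Track Bezout coefficients alongside the remainders: start with r₀ = 348 = a·1 + b·0 (s = 1, t = 0) and r₁ = 26 = a·0 + b·1 (s = 0, t = 1); each new remainder r_{k+1} = r_{k-1} − q_k·r_k inherits s_{k+1} = s_{k-1} − q_k·s_k, t_{k+1} = t_{k-1} − q_k·t_k, so r_k = a·s_k + b·t_k at every step:
  q = 13: r = 10, s = 1 − 13·0 = 1, t = 0 − 13·1 = -13  (check: 348·1 + 26·(-13) = 10)
  q = 2: r = 6, s = 0 − 2·1 = -2, t = 1 − 2·(-13) = 27  (check: 348·(-2) + 26·27 = 6)
  q = 1: r = 4, s = 1 − 1·(-2) = 3, t = -13 − 1·27 = -40  (check: 348·3 + 26·(-40) = 4)
  q = 1: r = 2, s = -2 − 1·3 = -5, t = 27 − 1·(-40) = 67  (check: 348·(-5) + 26·67 = 2)
The row with r = 2 (the gcd) gives the Bezout coefficients s = -5, t = 67.
Result: 348 · (-5) + 26 · (67) = 2.

gcd(348, 26) = 2; s = -5, t = 67 (check: 348·(-5) + 26·67 = 2).


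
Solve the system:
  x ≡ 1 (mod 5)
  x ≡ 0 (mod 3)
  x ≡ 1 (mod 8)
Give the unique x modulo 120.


Moduli 5, 3, 8 are pairwise coprime; by CRT there is a unique solution modulo M = 5 · 3 · 8 = 120.
Solve pairwise, accumulating the modulus:
  Start with x ≡ 1 (mod 5).
  Combine with x ≡ 0 (mod 3): since gcd(5, 3) = 1, we get a unique residue mod 15.
    Write x = 1 + 5·t and substitute into x ≡ 0 (mod 3): 5·t ≡ 0 − 1 = -1 (mod 3).
    Reduce coefficients mod 3: 2·t ≡ 2 (mod 3).
    The inverse of 2 mod 3 is 2 (since 2·2 = 4 = 1·3 + 1), so t ≡ 2·2 = 4 ≡ 1 (mod 3).
    Then x = 1 + 5·1 = 6, valid modulo lcm(5, 3) = 15: x ≡ 6 (mod 15).
  Combine with x ≡ 1 (mod 8): since gcd(15, 8) = 1, we get a unique residue mod 120.
    Write x = 6 + 15·t and substitute into x ≡ 1 (mod 8): 15·t ≡ 1 − 6 = -5 (mod 8).
    Reduce coefficients mod 8: 7·t ≡ 3 (mod 8).
    The inverse of 7 mod 8 is 7 (since 7·7 = 49 = 6·8 + 1), so t ≡ 7·3 = 21 ≡ 5 (mod 8).
    Then x = 6 + 15·5 = 81, valid modulo lcm(15, 8) = 120: x ≡ 81 (mod 120).
Verify: 81 mod 5 = 1 ✓, 81 mod 3 = 0 ✓, 81 mod 8 = 1 ✓.

x ≡ 81 (mod 120).


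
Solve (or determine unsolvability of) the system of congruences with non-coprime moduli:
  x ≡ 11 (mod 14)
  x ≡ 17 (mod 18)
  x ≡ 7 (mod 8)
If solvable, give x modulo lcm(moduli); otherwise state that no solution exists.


Moduli 14, 18, 8 are not pairwise coprime, so CRT works modulo lcm(m_i) when all pairwise compatibility conditions hold.
Pairwise compatibility: gcd(m_i, m_j) must divide a_i - a_j for every pair.
Merge one congruence at a time:
  Start: x ≡ 11 (mod 14).
  Combine with x ≡ 17 (mod 18): gcd(14, 18) = 2; 17 - 11 = 6, which IS divisible by 2, so compatible.
    Write x = 11 + 14·t and substitute into x ≡ 17 (mod 18): 14·t ≡ 17 − 11 = 6 (mod 18).
    Divide the congruence (and modulus) by g = 2: 7·t ≡ 3 (mod 9).
    The inverse of 7 mod 9 is 4 (since 7·4 = 28 = 3·9 + 1), so t ≡ 4·3 = 12 ≡ 3 (mod 9).
    Then x = 11 + 14·3 = 53, valid modulo lcm(14, 18) = 126: x ≡ 53 (mod 126).
  Combine with x ≡ 7 (mod 8): gcd(126, 8) = 2; 7 - 53 = -46, which IS divisible by 2, so compatible.
    Write x = 53 + 126·t and substitute into x ≡ 7 (mod 8): 126·t ≡ 7 − 53 = -46 (mod 8).
    Divide the congruence (and modulus) by g = 2: 63·t ≡ -23 (mod 4).
    Reduce coefficients mod 4: 3·t ≡ 1 (mod 4).
    The inverse of 3 mod 4 is 3 (since 3·3 = 9 = 2·4 + 1), so t ≡ 3·1 = 3 ≡ 3 (mod 4).
    Then x = 53 + 126·3 = 431, valid modulo lcm(126, 8) = 504: x ≡ 431 (mod 504).
Verify: 431 mod 14 = 11, 431 mod 18 = 17, 431 mod 8 = 7.

x ≡ 431 (mod 504).


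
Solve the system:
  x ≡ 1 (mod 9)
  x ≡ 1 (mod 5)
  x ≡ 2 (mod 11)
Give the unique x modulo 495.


Moduli 9, 5, 11 are pairwise coprime; by CRT there is a unique solution modulo M = 9 · 5 · 11 = 495.
Solve pairwise, accumulating the modulus:
  Start with x ≡ 1 (mod 9).
  Combine with x ≡ 1 (mod 5): since gcd(9, 5) = 1, we get a unique residue mod 45.
    Write x = 1 + 9·t and substitute into x ≡ 1 (mod 5): 9·t ≡ 1 − 1 = 0 (mod 5).
    Reduce coefficients mod 5: 4·t ≡ 0 (mod 5).
    The inverse of 4 mod 5 is 4 (since 4·4 = 16 = 3·5 + 1), so t ≡ 4·0 = 0 ≡ 0 (mod 5).
    Then x = 1 + 9·0 = 1, valid modulo lcm(9, 5) = 45: x ≡ 1 (mod 45).
  Combine with x ≡ 2 (mod 11): since gcd(45, 11) = 1, we get a unique residue mod 495.
    Write x = 1 + 45·t and substitute into x ≡ 2 (mod 11): 45·t ≡ 2 − 1 = 1 (mod 11).
    Reduce coefficients mod 11: 1·t ≡ 1 (mod 11).
    So t ≡ 1 (mod 11).
    Then x = 1 + 45·1 = 46, valid modulo lcm(45, 11) = 495: x ≡ 46 (mod 495).
Verify: 46 mod 9 = 1 ✓, 46 mod 5 = 1 ✓, 46 mod 11 = 2 ✓.

x ≡ 46 (mod 495).


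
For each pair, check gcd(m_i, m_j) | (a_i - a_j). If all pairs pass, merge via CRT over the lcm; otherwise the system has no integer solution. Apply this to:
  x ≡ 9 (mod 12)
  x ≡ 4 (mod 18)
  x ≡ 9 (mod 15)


Moduli 12, 18, 15 are not pairwise coprime, so CRT works modulo lcm(m_i) when all pairwise compatibility conditions hold.
Pairwise compatibility: gcd(m_i, m_j) must divide a_i - a_j for every pair.
Merge one congruence at a time:
  Start: x ≡ 9 (mod 12).
  Combine with x ≡ 4 (mod 18): gcd(12, 18) = 6, and 4 - 9 = -5 is NOT divisible by 6.
    ⇒ system is inconsistent (no integer solution).

No solution (the system is inconsistent).


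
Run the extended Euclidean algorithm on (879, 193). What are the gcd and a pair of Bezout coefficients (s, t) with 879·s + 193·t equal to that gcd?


Euclidean algorithm on (879, 193) — divide until remainder is 0:
  879 = 4 · 193 + 107
  193 = 1 · 107 + 86
  107 = 1 · 86 + 21
  86 = 4 · 21 + 2
  21 = 10 · 2 + 1
  2 = 2 · 1 + 0
gcd(879, 193) = 1.
Track Bezout coefficients alongside the remainders: start with r₀ = 879 = a·1 + b·0 (s = 1, t = 0) and r₁ = 193 = a·0 + b·1 (s = 0, t = 1); each new remainder r_{k+1} = r_{k-1} − q_k·r_k inherits s_{k+1} = s_{k-1} − q_k·s_k, t_{k+1} = t_{k-1} − q_k·t_k, so r_k = a·s_k + b·t_k at every step:
  q = 4: r = 107, s = 1 − 4·0 = 1, t = 0 − 4·1 = -4  (check: 879·1 + 193·(-4) = 107)
  q = 1: r = 86, s = 0 − 1·1 = -1, t = 1 − 1·(-4) = 5  (check: 879·(-1) + 193·5 = 86)
  q = 1: r = 21, s = 1 − 1·(-1) = 2, t = -4 − 1·5 = -9  (check: 879·2 + 193·(-9) = 21)
  q = 4: r = 2, s = -1 − 4·2 = -9, t = 5 − 4·(-9) = 41  (check: 879·(-9) + 193·41 = 2)
  q = 10: r = 1, s = 2 − 10·(-9) = 92, t = -9 − 10·41 = -419  (check: 879·92 + 193·(-419) = 1)
The row with r = 1 (the gcd) gives the Bezout coefficients s = 92, t = -419.
Result: 879 · (92) + 193 · (-419) = 1.

gcd(879, 193) = 1; s = 92, t = -419 (check: 879·92 + 193·(-419) = 1).


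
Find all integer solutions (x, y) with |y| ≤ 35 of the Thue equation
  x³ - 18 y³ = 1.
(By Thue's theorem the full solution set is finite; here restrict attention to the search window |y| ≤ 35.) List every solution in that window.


The equation is x³ - 18y³ = 1. For fixed y, x³ = 18·y³ + 1, so a solution requires the RHS to be a perfect cube.
Strategy: iterate y from -35 to 35, compute RHS = 18·y³ + 1, and check whether it is a (positive or negative) perfect cube.
Check small values of y:
  y = 0: RHS = 1 = (1)³ ⇒ x = 1 works.
  y = 1: RHS = 19 is not a perfect cube.
  y = -1: RHS = -17 is not a perfect cube.
  y = 2: RHS = 145 is not a perfect cube.
  y = -2: RHS = -143 is not a perfect cube.
  y = 3: RHS = 487 is not a perfect cube.
  y = -3: RHS = -485 is not a perfect cube.
Continuing the search up to |y| = 35 finds no further solutions beyond those listed.
Collected solutions: (1, 0).

Solutions (with |y| ≤ 35): (1, 0).


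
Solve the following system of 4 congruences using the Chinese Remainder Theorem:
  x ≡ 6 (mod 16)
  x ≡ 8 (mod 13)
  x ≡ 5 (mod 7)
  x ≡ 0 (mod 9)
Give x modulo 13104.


Product of moduli M = 16 · 13 · 7 · 9 = 13104.
Merge one congruence at a time:
  Start: x ≡ 6 (mod 16).
  Combine with x ≡ 8 (mod 13); new modulus lcm = 208.
    Write x = 6 + 16·t and substitute into x ≡ 8 (mod 13): 16·t ≡ 8 − 6 = 2 (mod 13).
    Reduce coefficients mod 13: 3·t ≡ 2 (mod 13).
    The inverse of 3 mod 13 is 9 (since 3·9 = 27 = 2·13 + 1), so t ≡ 9·2 = 18 ≡ 5 (mod 13).
    Then x = 6 + 16·5 = 86, valid modulo lcm(16, 13) = 208: x ≡ 86 (mod 208).
  Combine with x ≡ 5 (mod 7); new modulus lcm = 1456.
    Write x = 86 + 208·t and substitute into x ≡ 5 (mod 7): 208·t ≡ 5 − 86 = -81 (mod 7).
    Reduce coefficients mod 7: 5·t ≡ 3 (mod 7).
    The inverse of 5 mod 7 is 3 (since 5·3 = 15 = 2·7 + 1), so t ≡ 3·3 = 9 ≡ 2 (mod 7).
    Then x = 86 + 208·2 = 502, valid modulo lcm(208, 7) = 1456: x ≡ 502 (mod 1456).
  Combine with x ≡ 0 (mod 9); new modulus lcm = 13104.
    Write x = 502 + 1456·t and substitute into x ≡ 0 (mod 9): 1456·t ≡ 0 − 502 = -502 (mod 9).
    Reduce coefficients mod 9: 7·t ≡ 2 (mod 9).
    The inverse of 7 mod 9 is 4 (since 7·4 = 28 = 3·9 + 1), so t ≡ 4·2 = 8 ≡ 8 (mod 9).
    Then x = 502 + 1456·8 = 12150, valid modulo lcm(1456, 9) = 13104: x ≡ 12150 (mod 13104).
Verify against each original: 12150 mod 16 = 6, 12150 mod 13 = 8, 12150 mod 7 = 5, 12150 mod 9 = 0.

x ≡ 12150 (mod 13104).


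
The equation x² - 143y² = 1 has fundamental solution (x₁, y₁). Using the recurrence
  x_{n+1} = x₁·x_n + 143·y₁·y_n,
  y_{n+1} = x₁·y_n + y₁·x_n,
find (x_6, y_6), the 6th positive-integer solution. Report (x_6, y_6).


Step 1: Find the fundamental solution (x₁, y₁) of x² - 143y² = 1.
  Expand √143 as a continued fraction. a₀ = ⌊√143⌋ = 11; iterate m_{k+1} = d_k·a_k − m_k, d_{k+1} = (143 − m_{k+1}²)/d_k, a_{k+1} = ⌊(a₀ + m_{k+1})/d_{k+1}⌋ (starting m₀ = 0, d₀ = 1), with convergents p_k = a_k·p_{k-1} + p_{k-2}, q_k = a_k·q_{k-1} + q_{k-2} (p₋₁ = 1, q₋₁ = 0):
  k = 0: a₀ = 11; p₀/q₀ = 11/1; p₀² − 143·q₀² = 121 − 143 = -22.
  k = 1: m = 11, d = 22, a = ⌊(11 + 11)/22⌋ = 1; p/q = (1·11 + 1)/(1·1 + 0) = 12/1; p² − 143·q² = 144 − 143 = 1.
  The first convergent with p² − 143·q² = 1 gives the fundamental solution (x₁, y₁) = (12, 1).
Step 2: Apply the recurrence (x_{n+1}, y_{n+1}) = (x₁x_n + 143y₁y_n, x₁y_n + y₁x_n) repeatedly.
  From (x_1, y_1) = (12, 1): x_2 = 12·12 + 143·1·1 = 287; y_2 = 12·1 + 1·12 = 24.
  From (x_2, y_2) = (287, 24): x_3 = 12·287 + 143·1·24 = 6876; y_3 = 12·24 + 1·287 = 575.
  From (x_3, y_3) = (6876, 575): x_4 = 12·6876 + 143·1·575 = 164737; y_4 = 12·575 + 1·6876 = 13776.
  From (x_4, y_4) = (164737, 13776): x_5 = 12·164737 + 143·1·13776 = 3946812; y_5 = 12·13776 + 1·164737 = 330049.
  From (x_5, y_5) = (3946812, 330049): x_6 = 12·3946812 + 143·1·330049 = 94558751; y_6 = 12·330049 + 1·3946812 = 7907400.
Step 3: Verify x_6² - 143·y_6² = 8941357390680001 - 8941357390680000 = 1 (should be 1). ✓

(x_1, y_1) = (12, 1); (x_6, y_6) = (94558751, 7907400).


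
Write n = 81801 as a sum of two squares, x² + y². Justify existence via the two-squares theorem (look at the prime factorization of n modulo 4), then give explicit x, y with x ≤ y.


Step 1: Factor n = 81801 = 3^2 · 61 · 149.
Step 2: Check the mod-4 condition on each prime factor: 3 ≡ 3 (mod 4), exponent 2 (must be even); 61 ≡ 1 (mod 4), exponent 1; 149 ≡ 1 (mod 4), exponent 1.
All primes ≡ 3 (mod 4) appear to even exponent (or don't appear), so by the two-squares theorem n IS expressible as a sum of two squares.
Step 3: Build a representation. Group n = k² · m with k = 3 and m = 61 · 149 = 9089 (a product of primes ≡ 1 (mod 4)); a representation of m scales to one of n via (k·x)² + (k·y)² = k²(x² + y²). Each prime p ≡ 1 (mod 4) is itself a sum of two squares; find a² by testing p − a² for a perfect square:
  61: 61 − 1² = 60, 61 − 2² = 57, 61 − 3² = 52, 61 − 4² = 45, 61 − 5² = 36 = 6² ⇒ 61 = 5² + 6².
  149: 149 − 1² = 148, 149 − 2² = 145, 149 − 3² = 140, 149 − 4² = 133, 149 − 5² = 124, 149 − 6² = 113, 149 − 7² = 100 = 10² ⇒ 149 = 7² + 10².
  Combine using the Brahmagupta–Fibonacci identity (a² + b²)(c² + d²) = (ac − bd)² + (ad + bc)² = (ac + bd)² + (ad − bc)²:
  61 · 149 = 9089: from (5² + 6²)(7² + 10²), take (5·7 − 6·10, 5·10 + 6·7) = (35 − 60, 50 + 42) = (-25, 92); dropping signs (only squares matter) gives (25, 92); check 25² + 92² = 625 + 8464 = 9089 ✓.
  Scale by k = 3: (3·25, 3·92) = (75, 276).
Step 4: Order so x ≤ y and verify: 75² + 276² = 5625 + 76176 = 81801 = n. ✓

n = 81801 = 75² + 276² (one valid representation with x ≤ y).


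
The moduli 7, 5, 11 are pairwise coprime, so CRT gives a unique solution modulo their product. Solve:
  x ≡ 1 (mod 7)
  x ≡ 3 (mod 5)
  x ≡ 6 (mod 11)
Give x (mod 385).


Moduli 7, 5, 11 are pairwise coprime; by CRT there is a unique solution modulo M = 7 · 5 · 11 = 385.
Solve pairwise, accumulating the modulus:
  Start with x ≡ 1 (mod 7).
  Combine with x ≡ 3 (mod 5): since gcd(7, 5) = 1, we get a unique residue mod 35.
    Write x = 1 + 7·t and substitute into x ≡ 3 (mod 5): 7·t ≡ 3 − 1 = 2 (mod 5).
    Reduce coefficients mod 5: 2·t ≡ 2 (mod 5).
    The inverse of 2 mod 5 is 3 (since 2·3 = 6 = 1·5 + 1), so t ≡ 3·2 = 6 ≡ 1 (mod 5).
    Then x = 1 + 7·1 = 8, valid modulo lcm(7, 5) = 35: x ≡ 8 (mod 35).
  Combine with x ≡ 6 (mod 11): since gcd(35, 11) = 1, we get a unique residue mod 385.
    Write x = 8 + 35·t and substitute into x ≡ 6 (mod 11): 35·t ≡ 6 − 8 = -2 (mod 11).
    Reduce coefficients mod 11: 2·t ≡ 9 (mod 11).
    The inverse of 2 mod 11 is 6 (since 2·6 = 12 = 1·11 + 1), so t ≡ 6·9 = 54 ≡ 10 (mod 11).
    Then x = 8 + 35·10 = 358, valid modulo lcm(35, 11) = 385: x ≡ 358 (mod 385).
Verify: 358 mod 7 = 1 ✓, 358 mod 5 = 3 ✓, 358 mod 11 = 6 ✓.

x ≡ 358 (mod 385).


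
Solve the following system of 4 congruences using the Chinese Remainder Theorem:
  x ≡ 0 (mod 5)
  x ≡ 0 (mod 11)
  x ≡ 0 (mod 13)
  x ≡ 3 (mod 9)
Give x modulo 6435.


Product of moduli M = 5 · 11 · 13 · 9 = 6435.
Merge one congruence at a time:
  Start: x ≡ 0 (mod 5).
  Combine with x ≡ 0 (mod 11); new modulus lcm = 55.
    Write x = 0 + 5·t and substitute into x ≡ 0 (mod 11): 5·t ≡ 0 − 0 = 0 (mod 11).
    The inverse of 5 mod 11 is 9 (since 5·9 = 45 = 4·11 + 1), so t ≡ 9·0 = 0 ≡ 0 (mod 11).
    Then x = 0 + 5·0 = 0, valid modulo lcm(5, 11) = 55: x ≡ 0 (mod 55).
  Combine with x ≡ 0 (mod 13); new modulus lcm = 715.
    Write x = 0 + 55·t and substitute into x ≡ 0 (mod 13): 55·t ≡ 0 − 0 = 0 (mod 13).
    Reduce coefficients mod 13: 3·t ≡ 0 (mod 13).
    The inverse of 3 mod 13 is 9 (since 3·9 = 27 = 2·13 + 1), so t ≡ 9·0 = 0 ≡ 0 (mod 13).
    Then x = 0 + 55·0 = 0, valid modulo lcm(55, 13) = 715: x ≡ 0 (mod 715).
  Combine with x ≡ 3 (mod 9); new modulus lcm = 6435.
    Write x = 0 + 715·t and substitute into x ≡ 3 (mod 9): 715·t ≡ 3 − 0 = 3 (mod 9).
    Reduce coefficients mod 9: 4·t ≡ 3 (mod 9).
    The inverse of 4 mod 9 is 7 (since 4·7 = 28 = 3·9 + 1), so t ≡ 7·3 = 21 ≡ 3 (mod 9).
    Then x = 0 + 715·3 = 2145, valid modulo lcm(715, 9) = 6435: x ≡ 2145 (mod 6435).
Verify against each original: 2145 mod 5 = 0, 2145 mod 11 = 0, 2145 mod 13 = 0, 2145 mod 9 = 3.

x ≡ 2145 (mod 6435).


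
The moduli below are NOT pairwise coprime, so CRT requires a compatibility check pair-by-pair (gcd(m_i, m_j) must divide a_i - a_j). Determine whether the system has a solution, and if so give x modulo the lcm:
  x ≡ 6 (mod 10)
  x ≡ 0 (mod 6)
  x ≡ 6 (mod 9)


Moduli 10, 6, 9 are not pairwise coprime, so CRT works modulo lcm(m_i) when all pairwise compatibility conditions hold.
Pairwise compatibility: gcd(m_i, m_j) must divide a_i - a_j for every pair.
Merge one congruence at a time:
  Start: x ≡ 6 (mod 10).
  Combine with x ≡ 0 (mod 6): gcd(10, 6) = 2; 0 - 6 = -6, which IS divisible by 2, so compatible.
    Write x = 6 + 10·t and substitute into x ≡ 0 (mod 6): 10·t ≡ 0 − 6 = -6 (mod 6).
    Divide the congruence (and modulus) by g = 2: 5·t ≡ -3 (mod 3).
    Reduce coefficients mod 3: 2·t ≡ 0 (mod 3).
    The inverse of 2 mod 3 is 2 (since 2·2 = 4 = 1·3 + 1), so t ≡ 2·0 = 0 ≡ 0 (mod 3).
    Then x = 6 + 10·0 = 6, valid modulo lcm(10, 6) = 30: x ≡ 6 (mod 30).
  Combine with x ≡ 6 (mod 9): gcd(30, 9) = 3; 6 - 6 = 0, which IS divisible by 3, so compatible.
    Write x = 6 + 30·t and substitute into x ≡ 6 (mod 9): 30·t ≡ 6 − 6 = 0 (mod 9).
    Divide the congruence (and modulus) by g = 3: 10·t ≡ 0 (mod 3).
    Reduce coefficients mod 3: 1·t ≡ 0 (mod 3).
    So t ≡ 0 (mod 3).
    Then x = 6 + 30·0 = 6, valid modulo lcm(30, 9) = 90: x ≡ 6 (mod 90).
Verify: 6 mod 10 = 6, 6 mod 6 = 0, 6 mod 9 = 6.

x ≡ 6 (mod 90).


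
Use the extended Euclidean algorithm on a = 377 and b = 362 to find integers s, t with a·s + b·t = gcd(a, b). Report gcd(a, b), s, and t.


Euclidean algorithm on (377, 362) — divide until remainder is 0:
  377 = 1 · 362 + 15
  362 = 24 · 15 + 2
  15 = 7 · 2 + 1
  2 = 2 · 1 + 0
gcd(377, 362) = 1.
Track Bezout coefficients alongside the remainders: start with r₀ = 377 = a·1 + b·0 (s = 1, t = 0) and r₁ = 362 = a·0 + b·1 (s = 0, t = 1); each new remainder r_{k+1} = r_{k-1} − q_k·r_k inherits s_{k+1} = s_{k-1} − q_k·s_k, t_{k+1} = t_{k-1} − q_k·t_k, so r_k = a·s_k + b·t_k at every step:
  q = 1: r = 15, s = 1 − 1·0 = 1, t = 0 − 1·1 = -1  (check: 377·1 + 362·(-1) = 15)
  q = 24: r = 2, s = 0 − 24·1 = -24, t = 1 − 24·(-1) = 25  (check: 377·(-24) + 362·25 = 2)
  q = 7: r = 1, s = 1 − 7·(-24) = 169, t = -1 − 7·25 = -176  (check: 377·169 + 362·(-176) = 1)
The row with r = 1 (the gcd) gives the Bezout coefficients s = 169, t = -176.
Result: 377 · (169) + 362 · (-176) = 1.

gcd(377, 362) = 1; s = 169, t = -176 (check: 377·169 + 362·(-176) = 1).


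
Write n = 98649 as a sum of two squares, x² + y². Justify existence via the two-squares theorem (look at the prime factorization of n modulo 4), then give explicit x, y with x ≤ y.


Step 1: Factor n = 98649 = 3^2 · 97 · 113.
Step 2: Check the mod-4 condition on each prime factor: 3 ≡ 3 (mod 4), exponent 2 (must be even); 97 ≡ 1 (mod 4), exponent 1; 113 ≡ 1 (mod 4), exponent 1.
All primes ≡ 3 (mod 4) appear to even exponent (or don't appear), so by the two-squares theorem n IS expressible as a sum of two squares.
Step 3: Build a representation. Group n = k² · m with k = 3 and m = 97 · 113 = 10961 (a product of primes ≡ 1 (mod 4)); a representation of m scales to one of n via (k·x)² + (k·y)² = k²(x² + y²). Each prime p ≡ 1 (mod 4) is itself a sum of two squares; find a² by testing p − a² for a perfect square:
  97: 97 − 1² = 96, 97 − 2² = 93, 97 − 3² = 88, 97 − 4² = 81 = 9² ⇒ 97 = 4² + 9².
  113: 113 − 1² = 112, 113 − 2² = 109, 113 − 3² = 104, 113 − 4² = 97, 113 − 5² = 88, 113 − 6² = 77, 113 − 7² = 64 = 8² ⇒ 113 = 7² + 8².
  Combine using the Brahmagupta–Fibonacci identity (a² + b²)(c² + d²) = (ac − bd)² + (ad + bc)² = (ac + bd)² + (ad − bc)²:
  97 · 113 = 10961: from (4² + 9²)(7² + 8²), take (4·7 − 9·8, 4·8 + 9·7) = (28 − 72, 32 + 63) = (-44, 95); dropping signs (only squares matter) gives (44, 95); check 44² + 95² = 1936 + 9025 = 10961 ✓.
  Scale by k = 3: (3·44, 3·95) = (132, 285).
Step 4: Order so x ≤ y and verify: 132² + 285² = 17424 + 81225 = 98649 = n. ✓

n = 98649 = 132² + 285² (one valid representation with x ≤ y).


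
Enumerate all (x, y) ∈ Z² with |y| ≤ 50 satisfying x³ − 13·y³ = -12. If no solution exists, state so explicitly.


The equation is x³ - 13y³ = -12. For fixed y, x³ = 13·y³ − 12, so a solution requires the RHS to be a perfect cube.
Strategy: iterate y from -50 to 50, compute RHS = 13·y³ − 12, and check whether it is a (positive or negative) perfect cube.
Check small values of y:
  y = 0: RHS = -12 is not a perfect cube.
  y = 1: RHS = 1 = (1)³ ⇒ x = 1 works.
  y = -1: RHS = -25 is not a perfect cube.
  y = 2: RHS = 92 is not a perfect cube.
  y = -2: RHS = -116 is not a perfect cube.
  y = 3: RHS = 339 is not a perfect cube.
  y = -3: RHS = -363 is not a perfect cube.
Continuing the search up to |y| = 50 finds no further solutions beyond those listed.
Collected solutions: (1, 1).

Solutions (with |y| ≤ 50): (1, 1).


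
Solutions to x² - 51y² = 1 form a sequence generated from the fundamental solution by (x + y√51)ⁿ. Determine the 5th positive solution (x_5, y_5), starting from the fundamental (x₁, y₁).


Step 1: Find the fundamental solution (x₁, y₁) of x² - 51y² = 1.
  Expand √51 as a continued fraction. a₀ = ⌊√51⌋ = 7; iterate m_{k+1} = d_k·a_k − m_k, d_{k+1} = (51 − m_{k+1}²)/d_k, a_{k+1} = ⌊(a₀ + m_{k+1})/d_{k+1}⌋ (starting m₀ = 0, d₀ = 1), with convergents p_k = a_k·p_{k-1} + p_{k-2}, q_k = a_k·q_{k-1} + q_{k-2} (p₋₁ = 1, q₋₁ = 0):
  k = 0: a₀ = 7; p₀/q₀ = 7/1; p₀² − 51·q₀² = 49 − 51 = -2.
  k = 1: m = 7, d = 2, a = ⌊(7 + 7)/2⌋ = 7; p/q = (7·7 + 1)/(7·1 + 0) = 50/7; p² − 51·q² = 2500 − 2499 = 1.
  The first convergent with p² − 51·q² = 1 gives the fundamental solution (x₁, y₁) = (50, 7).
Step 2: Apply the recurrence (x_{n+1}, y_{n+1}) = (x₁x_n + 51y₁y_n, x₁y_n + y₁x_n) repeatedly.
  From (x_1, y_1) = (50, 7): x_2 = 50·50 + 51·7·7 = 4999; y_2 = 50·7 + 7·50 = 700.
  From (x_2, y_2) = (4999, 700): x_3 = 50·4999 + 51·7·700 = 499850; y_3 = 50·700 + 7·4999 = 69993.
  From (x_3, y_3) = (499850, 69993): x_4 = 50·499850 + 51·7·69993 = 49980001; y_4 = 50·69993 + 7·499850 = 6998600.
  From (x_4, y_4) = (49980001, 6998600): x_5 = 50·49980001 + 51·7·6998600 = 4997500250; y_5 = 50·6998600 + 7·49980001 = 699790007.
Step 3: Verify x_5² - 51·y_5² = 24975008748750062500 - 24975008748750062499 = 1 (should be 1). ✓

(x_1, y_1) = (50, 7); (x_5, y_5) = (4997500250, 699790007).
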